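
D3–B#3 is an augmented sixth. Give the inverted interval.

diminished 3rd

The rule of nine gives the new number: 9 − 6 = 3, so a sixth becomes a third.
And augmented becomes diminished under inversion, so we get a diminished third.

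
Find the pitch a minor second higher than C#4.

D4

The second takes the letter from C up to D.
Moving 1 semitone up from C#4 (the size of a minor second) reaches D4.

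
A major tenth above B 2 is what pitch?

The tenth's letter: B up three letter names plus an octave → D.
A major tenth is 16 semitones; 16 semitones up from B2 gives D#4.

D sharp 4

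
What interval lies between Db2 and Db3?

D to D is the same letter name, plus an octave, so the interval is some kind of octave.
Db2 to Db3 is 12 semitones, matching the perfect octave exactly, so the quality is perfect.

perfect octave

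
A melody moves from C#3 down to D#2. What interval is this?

minor seventh

Descending from C#3 to D#2 is the same interval as ascending D#2 to C#3.
D to C spans seven letter names (D-E-F-G-A-B-C), so the interval is some kind of seventh.
At 10 semitones, D#2→C#3 falls one short of a major seventh: minor.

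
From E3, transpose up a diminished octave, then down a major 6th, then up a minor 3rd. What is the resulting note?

Bbb3

A diminished octave up from E3 is Eb4.
Down a major sixth from Eb4: Gb3 (9 semitones down).
A minor third up from Gb3 is Bbb3.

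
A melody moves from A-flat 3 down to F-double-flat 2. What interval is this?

augmented tenth

Descending from Ab3 to Fbb2 is the same interval as ascending Fbb2 to Ab3.
F to A spans three letter names (F-G-A), plus an octave — that makes it a tenth of some quality.
Fbb2 to Ab3 spans 17 semitones — one semitone wider than the major tenth (16) — giving an augmented tenth.
(Equivalently, a compound augmented third: an augmented third plus an octave.)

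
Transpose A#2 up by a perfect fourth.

D#3

The fourth takes the letter from A up to D.
A perfect fourth spans 5 semitones, so from A#2 the target pitch is D#3.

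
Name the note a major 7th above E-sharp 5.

Seven letter names up from E: D.
Moving 11 semitones up from E#5 (the size of a major seventh) reaches D##6.

D-double-sharp 6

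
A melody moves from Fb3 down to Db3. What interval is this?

minor third

Descending from Fb3 to Db3 is the same interval as ascending Db3 to Fb3.
D to F spans three letter names (D-E-F) — that makes it a third of some quality.
Db3 to Fb3 is 3 semitones, a half step short of the major third (4), so this is minor.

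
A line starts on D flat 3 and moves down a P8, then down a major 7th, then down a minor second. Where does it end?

Down a perfect octave from Db3: Db2 (12 semitones down).
Db2 down a major seventh → Ebb1 (11 semitones).
Ebb1 down a minor second → Db1 (1 semitone).

D flat 1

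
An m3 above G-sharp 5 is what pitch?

Counting three letter names up from G lands on B.
Moving 3 semitones up from G#5 (the size of a minor third) reaches B5.

B 5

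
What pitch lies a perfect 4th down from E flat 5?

B flat 4

The fourth takes the letter from E down to B.
A perfect fourth spans 5 semitones, so from Eb5 the target pitch is Bb4.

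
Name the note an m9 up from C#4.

D5

Counting two letter names plus an octave up from C lands on D.
A minor ninth spans 13 semitones, so from C#4 the target pitch is D5.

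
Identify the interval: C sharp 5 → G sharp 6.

C to G spans five letter names (C-D-E-F-G), plus an octave — that makes it a twelfth of some quality.
Counting semitones, C#5→G#6 is 19, which is the perfect twelfth.
(Equivalently, a compound perfect fifth: a perfect fifth plus an octave.)

perfect twelfth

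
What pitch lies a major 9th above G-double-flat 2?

A-double-flat 3

Two letters up from G (plus an octave) reaches A.
Moving 14 semitones up from Gbb2 (the size of a major ninth) reaches Abb3.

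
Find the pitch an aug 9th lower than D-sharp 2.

C 1

Counting two letter names plus an octave down from D lands on C.
Moving 15 semitones down from D#2 (the size of an augmented ninth) reaches C1.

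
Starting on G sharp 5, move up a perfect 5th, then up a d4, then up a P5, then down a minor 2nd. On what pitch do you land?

A perfect fifth up from G#5 is D#6.
A diminished fourth up from D#6 is G6.
G6 up a perfect fifth → D7 (7 semitones).
Down a minor second from D7: C#7 (1 semitone down).

C sharp 7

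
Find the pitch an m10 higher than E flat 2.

G flat 3

Counting three letter names plus an octave up from E lands on G.
A minor tenth spans 15 semitones, so from Eb2 the target pitch is Gb3.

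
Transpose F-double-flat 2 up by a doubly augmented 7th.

The seventh takes the letter from F up to E.
A doubly augmented seventh spans 13 semitones, so from Fbb2 the target pitch is E3.

E 3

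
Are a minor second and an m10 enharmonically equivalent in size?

No

A minor second spans 1 semitone; a minor tenth spans 15 semitones. They differ by 14.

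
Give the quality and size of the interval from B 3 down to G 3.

Descending from B3 to G3 is the same interval as ascending G3 to B3.
G to B spans three letter names (G-A-B) — that makes it a third of some quality.
Counting semitones, G3→B3 is 4, which is the major third.

major third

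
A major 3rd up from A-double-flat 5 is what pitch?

Counting three letter names up from A lands on C.
Moving 4 semitones up from Abb5 (the size of a major third) reaches Cb6.

C-flat 6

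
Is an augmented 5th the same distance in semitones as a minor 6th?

Both span 8 semitones: an augmented fifth and a minor sixth are the same chromatic distance.

Yes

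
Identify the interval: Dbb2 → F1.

diminished sixth

Descending from Dbb2 to F1 is the same interval as ascending F1 to Dbb2.
F to D spans six letter names (F-G-A-B-C-D), so the interval is some kind of sixth.
A major sixth would be 9 semitones; F1 to Dbb2 is 7, two semitones narrower, so the interval is diminished.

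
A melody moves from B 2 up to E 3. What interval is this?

perfect fourth

B to E spans four letter names (B-C-D-E) — that makes it a fourth of some quality.
The perfect fourth spans 5 semitones, and B2 to E3 is exactly 5 semitones — so this is a perfect fourth.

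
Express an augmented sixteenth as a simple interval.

A2

Take out 2 octaves (14 from the number): 16 − 14 = 2.
So an augmented sixteenth is 2 octaves plus an augmented second. The quality is unchanged.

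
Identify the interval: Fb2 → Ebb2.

major second

Descending from Fb2 to Ebb2 is the same interval as ascending Ebb2 to Fb2.
E to F spans two letter names (E-F), so the interval is some kind of second.
Counting semitones, Ebb2→Fb2 is 2, which is the major second.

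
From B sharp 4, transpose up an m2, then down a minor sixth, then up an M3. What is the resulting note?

B#4 up a minor second → C#5 (1 semitone).
A minor sixth down from C#5 is E#4.
E#4 up a major third → G##4 (4 semitones).

G double-sharp 4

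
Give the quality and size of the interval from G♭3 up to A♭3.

G to A spans two letter names (G-A) — that makes it a second of some quality.
The major second spans 2 semitones, and Gb3 to Ab3 is exactly 2 semitones — so this is a major second.

major second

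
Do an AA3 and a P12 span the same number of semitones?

No

A doubly augmented third is 6 semitones but a perfect twelfth is 19 semitones — different sizes.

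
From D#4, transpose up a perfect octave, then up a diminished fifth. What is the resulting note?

A perfect octave up from D#4 is D#5.
Up a diminished fifth from D#5: A5 (6 semitones up).

A5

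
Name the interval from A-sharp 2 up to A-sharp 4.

perfect fifteenth

A to A is the same letter name, plus 2 octaves: a fifteenth.
Counting semitones, A#2→A#4 is 24, which is the perfect fifteenth.
(Equivalently, a compound perfect octave: a perfect octave plus an octave.)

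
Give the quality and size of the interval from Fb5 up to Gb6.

major ninth

F to G spans two letter names (F-G), plus an octave, so the interval is some kind of ninth.
Counting semitones, Fb5→Gb6 is 14, which is the major ninth.
(Equivalently, a compound major second: a major second plus an octave.)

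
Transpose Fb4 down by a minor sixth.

Six letter names down from F: A.
A minor sixth is 8 semitones; 8 semitones down from Fb4 gives Ab3.

Ab3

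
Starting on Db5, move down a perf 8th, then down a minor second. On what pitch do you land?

Db5 down a perfect octave → Db4 (12 semitones).
Db4 down a minor second → C4 (1 semitone).

C4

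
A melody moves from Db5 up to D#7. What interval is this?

D to D is the same letter name, plus 2 octaves, so the interval is some kind of fifteenth.
A perfect fifteenth would be 24 semitones; Db5 to D#7 is 26, two semitones wider, so the interval is doubly augmented.
(Equivalently, a compound doubly augmented octave: a doubly augmented octave plus an octave.)

doubly augmented fifteenth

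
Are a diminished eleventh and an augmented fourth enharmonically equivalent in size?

No

16 semitones (diminished eleventh) vs 6 semitones (augmented fourth): not equal.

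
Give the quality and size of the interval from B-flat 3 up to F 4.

perfect fifth

B to F spans five letter names (B-C-D-E-F): a fifth.
Counting semitones, Bb3→F4 is 7, which is the perfect fifth.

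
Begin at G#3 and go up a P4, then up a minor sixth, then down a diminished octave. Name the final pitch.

A perfect fourth up from G#3 is C#4.
C#4 up a minor sixth → A4 (8 semitones).
Down a diminished octave from A4: A#3 (11 semitones down).

A#3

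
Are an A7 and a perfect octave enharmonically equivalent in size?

Yes

An augmented seventh spans 12 semitones, and a perfect octave also spans 12 semitones — they're enharmonic.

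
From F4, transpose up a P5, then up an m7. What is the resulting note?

Bb5

F4 up a perfect fifth → C5 (7 semitones).
C5 up a minor seventh → Bb5 (10 semitones).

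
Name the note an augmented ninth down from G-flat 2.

Two letters down from G (plus an octave) reaches F.
An augmented ninth spans 15 semitones, so from Gb2 the target pitch is Fbb1.

F-double-flat 1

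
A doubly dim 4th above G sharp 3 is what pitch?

The fourth takes the letter from G up to C.
A doubly diminished fourth spans 3 semitones, so from G#3 the target pitch is Cb4.

C flat 4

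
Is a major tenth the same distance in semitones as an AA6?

16 semitones (major tenth) vs 11 semitones (doubly augmented sixth): not equal.

No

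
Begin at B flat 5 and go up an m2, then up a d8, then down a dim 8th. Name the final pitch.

C flat 6

Bb5 up a minor second → Cb6 (1 semitone).
A diminished octave up from Cb6 is Cbb7.
Down a diminished octave from Cbb7: Cb6 (11 semitones down).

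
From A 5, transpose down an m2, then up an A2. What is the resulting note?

A5 down a minor second → G#5 (1 semitone).
G#5 up an augmented second → A##5 (3 semitones).

A double-sharp 5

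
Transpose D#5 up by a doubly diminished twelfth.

Ab6

The twelfth's letter: D up five letter names plus an octave → A.
Moving 17 semitones up from D#5 (the size of a doubly diminished twelfth) reaches Ab6.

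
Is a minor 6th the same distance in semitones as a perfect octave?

No

8 semitones (minor sixth) vs 12 semitones (perfect octave): not equal.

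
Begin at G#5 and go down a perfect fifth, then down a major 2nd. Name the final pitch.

G#5 down a perfect fifth → C#5 (7 semitones).
Down a major second from C#5: B4 (2 semitones down).

B4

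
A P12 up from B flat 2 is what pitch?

The twelfth's letter: B up five letter names plus an octave → F.
A perfect twelfth spans 19 semitones, so from Bb2 the target pitch is F4.

F 4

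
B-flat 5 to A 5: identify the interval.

minor 2nd

Descending from Bb5 to A5 is the same interval as ascending A5 to Bb5.
A to B spans two letter names (A-B), so the interval is some kind of second.
A major second would be 2 semitones, but A5 to Bb5 is 1 — one semitone narrower, making it a minor second.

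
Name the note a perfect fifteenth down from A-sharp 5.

A-sharp 3

For a fifteenth the letter name doesn't change: still A, two octaves down.
Moving 24 semitones down from A#5 (the size of a perfect fifteenth) reaches A#3.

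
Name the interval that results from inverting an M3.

m6

Interval numbers invert to sum to nine: 3 + 6 = 9, so a third inverts to a sixth.
And major becomes minor under inversion, so we get a minor sixth.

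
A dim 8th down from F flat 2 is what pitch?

F 1

For an octave the letter name doesn't change: still F, an octave down.
A diminished octave is 11 semitones; 11 semitones down from Fb2 gives F1.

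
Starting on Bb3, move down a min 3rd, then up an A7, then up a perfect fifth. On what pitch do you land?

Bb3 down a minor third → G3 (3 semitones).
G3 up an augmented seventh → F##4 (12 semitones).
Up a perfect fifth from F##4: C##5 (7 semitones up).

C##5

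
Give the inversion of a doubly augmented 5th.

The rule of nine gives the new number: 9 − 5 = 4, so a fifth becomes a fourth.
And doubly augmented becomes doubly diminished under inversion, so we get a doubly diminished fourth.

dd4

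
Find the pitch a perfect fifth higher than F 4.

C 5

Counting five letter names up from F lands on C.
Moving 7 semitones up from F4 (the size of a perfect fifth) reaches C5.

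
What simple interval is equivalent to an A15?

Subtracting seven from the interval number removes an octave: 15 − 7 = 8.
That makes an augmented fifteenth a compound augmented octave — an octave plus an augmented octave.

A8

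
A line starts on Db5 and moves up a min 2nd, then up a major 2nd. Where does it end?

A minor second up from Db5 is Ebb5.
Ebb5 up a major second → Fb5 (2 semitones).

Fb5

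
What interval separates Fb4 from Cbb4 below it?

Descending from Fb4 to Cbb4 is the same interval as ascending Cbb4 to Fb4.
C to F spans four letter names (C-D-E-F): a fourth.
The perfect fourth is 5 semitones; here we have 6, one semitone wider: augmented.

augmented 4th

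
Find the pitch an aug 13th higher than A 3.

Six letters up from A (plus an octave) reaches F.
An augmented thirteenth spans 22 semitones, so from A3 the target pitch is F##5.

F-double-sharp 5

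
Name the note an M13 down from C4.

Eb2

Counting six letter names plus an octave down from C lands on E.
Moving 21 semitones down from C4 (the size of a major thirteenth) reaches Eb2.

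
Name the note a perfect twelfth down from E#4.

Counting five letter names plus an octave down from E lands on A.
A perfect twelfth is 19 semitones; 19 semitones down from E#4 gives A#2.

A#2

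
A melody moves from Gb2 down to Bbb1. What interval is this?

major sixth

Descending from Gb2 to Bbb1 is the same interval as ascending Bbb1 to Gb2.
B to G spans six letter names (B-C-D-E-F-G), so the interval is some kind of sixth.
The major sixth spans 9 semitones, and Bbb1 to Gb2 is exactly 9 semitones — so this is a major sixth.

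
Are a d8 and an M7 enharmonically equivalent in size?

Yes

A diminished octave spans 11 semitones, and a major seventh also spans 11 semitones — they're enharmonic.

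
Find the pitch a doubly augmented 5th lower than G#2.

Five letter names down from G: C.
A doubly augmented fifth spans 9 semitones, so from G#2 the target pitch is Cb2.

Cb2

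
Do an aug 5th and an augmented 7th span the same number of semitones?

An augmented fifth spans 8 semitones; an augmented seventh spans 12 semitones. They differ by 4.

No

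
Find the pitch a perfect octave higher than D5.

D6

For an octave the letter name doesn't change: still D, an octave up.
A perfect octave is 12 semitones; 12 semitones up from D5 gives D6.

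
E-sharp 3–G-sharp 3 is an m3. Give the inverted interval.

The rule of nine gives the new number: 9 − 3 = 6, so a third becomes a sixth.
Quality inverts too: minor becomes major. That makes the inversion a major sixth.

M6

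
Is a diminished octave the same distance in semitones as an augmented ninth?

No

11 semitones (diminished octave) vs 15 semitones (augmented ninth): not equal.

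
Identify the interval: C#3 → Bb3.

d7

C to B spans seven letter names (C-D-E-F-G-A-B), so the interval is some kind of seventh.
C#3 to Bb3 spans 9 semitones — two semitones narrower than the major seventh (11) — giving a diminished seventh.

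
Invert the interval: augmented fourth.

diminished fifth

Inverted interval numbers add to nine, so a fourth pairs with a fifth (4 + 5 = 9).
The quality also flips — augmented becomes diminished — giving a diminished fifth.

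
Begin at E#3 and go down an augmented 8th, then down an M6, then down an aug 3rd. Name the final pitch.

Ebb1

E#3 down an augmented octave → E2 (13 semitones).
Down a major sixth from E2: G1 (9 semitones down).
An augmented third down from G1 is Ebb1.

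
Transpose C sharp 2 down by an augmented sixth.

Six letter names down from C: E.
An augmented sixth is 10 semitones; 10 semitones down from C#2 gives Eb1.

E flat 1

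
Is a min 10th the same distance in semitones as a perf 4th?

No

A minor tenth spans 15 semitones; a perfect fourth spans 5 semitones. They differ by 10.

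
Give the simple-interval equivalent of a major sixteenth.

Each octave removed subtracts seven from the number: 16 − 14 = 2.
So a major sixteenth is 2 octaves plus a major second. The quality is unchanged.

major 2nd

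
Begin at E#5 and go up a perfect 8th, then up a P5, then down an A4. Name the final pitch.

E#5 up a perfect octave → E#6 (12 semitones).
E#6 up a perfect fifth → B#6 (7 semitones).
Down an augmented fourth from B#6: F#6 (6 semitones down).

F#6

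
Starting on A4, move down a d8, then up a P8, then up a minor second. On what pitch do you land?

Down a diminished octave from A4: A#3 (11 semitones down).
A#3 up a perfect octave → A#4 (12 semitones).
A#4 up a minor second → B4 (1 semitone).

B4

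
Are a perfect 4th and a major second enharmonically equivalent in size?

A perfect fourth is 5 semitones but a major second is 2 semitones — different sizes.

No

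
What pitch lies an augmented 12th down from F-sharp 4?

Counting five letter names plus an octave down from F lands on B.
Moving 20 semitones down from F#4 (the size of an augmented twelfth) reaches Bb2.

B-flat 2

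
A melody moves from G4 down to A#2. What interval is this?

Descending from G4 to A#2 is the same interval as ascending A#2 to G4.
A to G spans seven letter names (A-B-C-D-E-F-G), plus an octave — that makes it a fourteenth of some quality.
A major fourteenth would be 23 semitones; A#2 to G4 is 21, two semitones narrower, so the interval is diminished.
(Equivalently, a compound diminished seventh: a diminished seventh plus an octave.)

diminished fourteenth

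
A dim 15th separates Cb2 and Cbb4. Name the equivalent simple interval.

Subtracting seven from the interval number removes an octave: 15 − 7 = 8.
So a diminished fifteenth is an octave plus a diminished octave. The quality is unchanged.

d8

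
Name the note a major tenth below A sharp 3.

The tenth's letter: A down three letter names plus an octave → F.
Moving 16 semitones down from A#3 (the size of a major tenth) reaches F#2.

F sharp 2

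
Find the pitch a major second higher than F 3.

Two letter names up from F: G.
A major second spans 2 semitones, so from F3 the target pitch is G3.

G 3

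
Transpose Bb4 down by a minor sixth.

The sixth takes the letter from B down to D.
A minor sixth is 8 semitones; 8 semitones down from Bb4 gives D4.

D4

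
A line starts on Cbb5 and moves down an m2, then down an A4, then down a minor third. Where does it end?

A minor second down from Cbb5 is Bbb4.
Bbb4 down an augmented fourth → Fbb4 (6 semitones).
Down a minor third from Fbb4: Dbb4 (3 semitones down).

Dbb4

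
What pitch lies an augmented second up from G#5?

A##5

Counting two letter names up from G lands on A.
Moving 3 semitones up from G#5 (the size of an augmented second) reaches A##5.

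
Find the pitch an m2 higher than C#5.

Two letter names up from C: D.
Moving 1 semitone up from C#5 (the size of a minor second) reaches D5.

D5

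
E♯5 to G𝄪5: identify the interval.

M3

E to G spans three letter names (E-F-G), so the interval is some kind of third.
The major third spans 4 semitones, and E#5 to G##5 is exactly 4 semitones — so this is a major third.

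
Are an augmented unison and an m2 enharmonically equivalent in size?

Both span 1 semitone: an augmented unison and a minor second are the same chromatic distance.

Yes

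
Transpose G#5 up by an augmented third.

Three letter names up from G: B.
An augmented third spans 5 semitones, so from G#5 the target pitch is B##5.

B##5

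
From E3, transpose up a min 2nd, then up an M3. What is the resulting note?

E3 up a minor second → F3 (1 semitone).
F3 up a major third → A3 (4 semitones).

A3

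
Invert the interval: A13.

d3

First reduce the compound augmented thirteenth to its simple form, an augmented sixth.
Interval numbers invert to sum to nine: 6 + 3 = 9, so a sixth inverts to a third.
Quality inverts too: augmented becomes diminished. That makes the inversion a diminished third.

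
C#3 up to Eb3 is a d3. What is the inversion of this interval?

A6

Interval numbers invert to sum to nine: 3 + 6 = 9, so a third inverts to a sixth.
And diminished becomes augmented under inversion, so we get an augmented sixth.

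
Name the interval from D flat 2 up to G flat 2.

perfect 4th

D to G spans four letter names (D-E-F-G) — that makes it a fourth of some quality.
Counting semitones, Db2→Gb2 is 5, which is the perfect fourth.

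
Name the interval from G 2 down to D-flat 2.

A4

Descending from G2 to Db2 is the same interval as ascending Db2 to G2.
D to G spans four letter names (D-E-F-G): a fourth.
The perfect fourth is 5 semitones; here we have 6, one semitone wider: augmented.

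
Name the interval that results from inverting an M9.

First reduce the compound major ninth to its simple form, a major second.
Inverted interval numbers add to nine, so a second pairs with a seventh (2 + 7 = 9).
The quality also flips — major becomes minor — giving a minor seventh.

minor seventh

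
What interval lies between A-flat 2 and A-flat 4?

perfect 15th

A to A is the same letter name, plus 2 octaves, so the interval is some kind of fifteenth.
Ab2 to Ab4 is 24 semitones, matching the perfect fifteenth exactly, so the quality is perfect.
(Equivalently, a compound perfect octave: a perfect octave plus an octave.)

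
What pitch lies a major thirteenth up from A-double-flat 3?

F-flat 5

The thirteenth's letter: A up six letter names plus an octave → F.
A major thirteenth is 21 semitones; 21 semitones up from Abb3 gives Fb5.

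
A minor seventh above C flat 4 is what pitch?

Seven letter names up from C: B.
A minor seventh spans 10 semitones, so from Cb4 the target pitch is Bbb4.

B double-flat 4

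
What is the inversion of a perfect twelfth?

perfect fourth

First reduce the compound perfect twelfth to its simple form, a perfect fifth.
The rule of nine gives the new number: 9 − 5 = 4, so a fifth becomes a fourth.
The quality also flips — perfect stays perfect — giving a perfect fourth.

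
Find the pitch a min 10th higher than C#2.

The tenth's letter: C up three letter names plus an octave → E.
Moving 15 semitones up from C#2 (the size of a minor tenth) reaches E3.

E3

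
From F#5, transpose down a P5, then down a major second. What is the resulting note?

A4

Down a perfect fifth from F#5: B4 (7 semitones down).
Down a major second from B4: A4 (2 semitones down).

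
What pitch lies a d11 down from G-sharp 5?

D-double-sharp 4

Counting four letter names plus an octave down from G lands on D.
A diminished eleventh spans 16 semitones, so from G#5 the target pitch is D##4.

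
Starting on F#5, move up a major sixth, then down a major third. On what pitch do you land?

B5

F#5 up a major sixth → D#6 (9 semitones).
Down a major third from D#6: B5 (4 semitones down).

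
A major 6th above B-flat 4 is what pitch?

G 5

The sixth takes the letter from B up to G.
A major sixth is 9 semitones; 9 semitones up from Bb4 gives G5.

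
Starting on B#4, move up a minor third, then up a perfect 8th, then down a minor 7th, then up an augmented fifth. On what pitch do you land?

A minor third up from B#4 is D#5.
D#5 up a perfect octave → D#6 (12 semitones).
A minor seventh down from D#6 is E#5.
An augmented fifth up from E#5 is B##5.

B##5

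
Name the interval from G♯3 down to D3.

A4

Descending from G#3 to D3 is the same interval as ascending D3 to G#3.
D to G spans four letter names (D-E-F-G) — that makes it a fourth of some quality.
The perfect fourth is 5 semitones; here we have 6, one semitone wider: augmented.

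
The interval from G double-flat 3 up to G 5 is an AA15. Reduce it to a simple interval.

Subtracting seven from the interval number removes an octave: 15 − 7 = 8.
So a doubly augmented fifteenth is an octave plus a doubly augmented octave. The quality is unchanged.

doubly augmented octave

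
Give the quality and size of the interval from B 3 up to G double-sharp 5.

augmented thirteenth

B to G spans six letter names (B-C-D-E-F-G), plus an octave — that makes it a thirteenth of some quality.
B3 to G##5 spans 22 semitones — one semitone wider than the major thirteenth (21) — giving an augmented thirteenth.
(Equivalently, a compound augmented sixth: an augmented sixth plus an octave.)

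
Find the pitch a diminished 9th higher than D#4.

Counting two letter names plus an octave up from D lands on E.
Moving 12 semitones up from D#4 (the size of a diminished ninth) reaches Eb5.

Eb5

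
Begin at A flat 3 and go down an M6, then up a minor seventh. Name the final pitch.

Ab3 down a major sixth → Cb3 (9 semitones).
A minor seventh up from Cb3 is Bbb3.

B double-flat 3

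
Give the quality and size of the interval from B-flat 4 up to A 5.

M7

B to A spans seven letter names (B-C-D-E-F-G-A) — that makes it a seventh of some quality.
Counting semitones, Bb4→A5 is 11, which is the major seventh.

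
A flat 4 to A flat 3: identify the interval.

perfect 8th

Descending from Ab4 to Ab3 is the same interval as ascending Ab3 to Ab4.
A to A is the same letter name, plus an octave — that makes it an octave of some quality.
Counting semitones, Ab3→Ab4 is 12, which is the perfect octave.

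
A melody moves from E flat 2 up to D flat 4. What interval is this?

minor fourteenth

E to D spans seven letter names (E-F-G-A-B-C-D), plus an octave — that makes it a fourteenth of some quality.
A major fourteenth would be 23 semitones, but Eb2 to Db4 is 22 — one semitone narrower, making it a minor fourteenth.
(Equivalently, a compound minor seventh: a minor seventh plus an octave.)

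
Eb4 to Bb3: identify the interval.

Descending from Eb4 to Bb3 is the same interval as ascending Bb3 to Eb4.
B to E spans four letter names (B-C-D-E) — that makes it a fourth of some quality.
The perfect fourth spans 5 semitones, and Bb3 to Eb4 is exactly 5 semitones — so this is a perfect fourth.

perfect 4th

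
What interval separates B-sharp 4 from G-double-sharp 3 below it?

Descending from B#4 to G##3 is the same interval as ascending G##3 to B#4.
G to B spans three letter names (G-A-B), plus an octave, so the interval is some kind of tenth.
At 15 semitones, G##3→B#4 falls one short of a major tenth: minor.
(Equivalently, a compound minor third: a minor third plus an octave.)

minor 10th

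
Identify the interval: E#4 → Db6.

doubly diminished fourteenth

E to D spans seven letter names (E-F-G-A-B-C-D), plus an octave: a fourteenth.
A major fourteenth would be 23 semitones; E#4 to Db6 is 20, three semitones narrower, so the interval is doubly diminished.
(Equivalently, a compound doubly diminished seventh: a doubly diminished seventh plus an octave.)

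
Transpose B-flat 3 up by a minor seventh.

A-flat 4

Seven letter names up from B: A.
A minor seventh is 10 semitones; 10 semitones up from Bb3 gives Ab4.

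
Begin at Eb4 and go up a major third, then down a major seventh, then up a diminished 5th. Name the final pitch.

Ebb4

Eb4 up a major third → G4 (4 semitones).
G4 down a major seventh → Ab3 (11 semitones).
Ab3 up a diminished fifth → Ebb4 (6 semitones).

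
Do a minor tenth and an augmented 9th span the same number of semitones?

A minor tenth spans 15 semitones, and an augmented ninth also spans 15 semitones — they're enharmonic.

Yes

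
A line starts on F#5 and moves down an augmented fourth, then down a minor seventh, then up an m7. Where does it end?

C5

F#5 down an augmented fourth → C5 (6 semitones).
A minor seventh down from C5 is D4.
Up a minor seventh from D4: C5 (10 semitones up).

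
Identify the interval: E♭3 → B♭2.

perfect fourth

Descending from Eb3 to Bb2 is the same interval as ascending Bb2 to Eb3.
B to E spans four letter names (B-C-D-E) — that makes it a fourth of some quality.
Counting semitones, Bb2→Eb3 is 5, which is the perfect fourth.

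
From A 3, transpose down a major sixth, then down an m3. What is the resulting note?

A major sixth down from A3 is C3.
C3 down a minor third → A2 (3 semitones).

A 2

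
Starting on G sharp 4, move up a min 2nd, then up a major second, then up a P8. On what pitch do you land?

G#4 up a minor second → A4 (1 semitone).
A major second up from A4 is B4.
B4 up a perfect octave → B5 (12 semitones).

B 5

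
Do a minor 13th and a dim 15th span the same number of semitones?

No

A minor thirteenth spans 20 semitones; a diminished fifteenth spans 23 semitones. They differ by 3.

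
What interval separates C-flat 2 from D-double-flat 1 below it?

M7

Descending from Cb2 to Dbb1 is the same interval as ascending Dbb1 to Cb2.
D to C spans seven letter names (D-E-F-G-A-B-C) — that makes it a seventh of some quality.
The major seventh spans 11 semitones, and Dbb1 to Cb2 is exactly 11 semitones — so this is a major seventh.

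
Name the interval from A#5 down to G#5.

major second

Descending from A#5 to G#5 is the same interval as ascending G#5 to A#5.
G to A spans two letter names (G-A), so the interval is some kind of second.
The major second spans 2 semitones, and G#5 to A#5 is exactly 2 semitones — so this is a major second.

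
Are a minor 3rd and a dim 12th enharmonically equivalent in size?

A minor third is 3 semitones but a diminished twelfth is 18 semitones — different sizes.

No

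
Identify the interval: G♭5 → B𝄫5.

G to B spans three letter names (G-A-B): a third.
A major third would be 4 semitones, but Gb5 to Bbb5 is 3 — one semitone narrower, making it a minor third.

minor third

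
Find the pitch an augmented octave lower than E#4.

For an octave the letter name doesn't change: still E, an octave down.
Moving 13 semitones down from E#4 (the size of an augmented octave) reaches E3.

E3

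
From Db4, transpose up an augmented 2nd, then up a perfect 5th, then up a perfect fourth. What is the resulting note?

Db4 up an augmented second → E4 (3 semitones).
A perfect fifth up from E4 is B4.
A perfect fourth up from B4 is E5.

E5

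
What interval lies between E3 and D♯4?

E to D spans seven letter names (E-F-G-A-B-C-D): a seventh.
Counting semitones, E3→D#4 is 11, which is the major seventh.

major seventh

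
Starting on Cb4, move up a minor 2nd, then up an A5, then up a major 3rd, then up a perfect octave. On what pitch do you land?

Up a minor second from Cb4: Dbb4 (1 semitone up).
An augmented fifth up from Dbb4 is Ab4.
A major third up from Ab4 is C5.
Up a perfect octave from C5: C6 (12 semitones up).

C6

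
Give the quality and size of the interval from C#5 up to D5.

C to D spans two letter names (C-D), so the interval is some kind of second.
A major second would be 2 semitones, but C#5 to D5 is 1 — one semitone narrower, making it a minor second.

minor second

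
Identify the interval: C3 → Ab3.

minor 6th

C to A spans six letter names (C-D-E-F-G-A): a sixth.
A major sixth would be 9 semitones, but C3 to Ab3 is 8 — one semitone narrower, making it a minor sixth.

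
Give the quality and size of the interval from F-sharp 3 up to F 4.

F to F is the same letter name, plus an octave: an octave.
The perfect octave is 12 semitones; here we have 11, one semitone narrower: diminished.

d8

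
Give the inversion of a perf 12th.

First reduce the compound perfect twelfth to its simple form, a perfect fifth.
Inverted interval numbers add to nine, so a fifth pairs with a fourth (5 + 4 = 9).
The quality also flips — perfect stays perfect — giving a perfect fourth.

perfect fourth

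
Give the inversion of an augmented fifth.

diminished fourth

The rule of nine gives the new number: 9 − 5 = 4, so a fifth becomes a fourth.
The quality also flips — augmented becomes diminished — giving a diminished fourth.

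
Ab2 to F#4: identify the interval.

augmented thirteenth

A to F spans six letter names (A-B-C-D-E-F), plus an octave — that makes it a thirteenth of some quality.
The major thirteenth is 21 semitones; here we have 22, one semitone wider: augmented.
(Equivalently, a compound augmented sixth: an augmented sixth plus an octave.)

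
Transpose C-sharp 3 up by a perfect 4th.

F-sharp 3

Four letter names up from C: F.
Moving 5 semitones up from C#3 (the size of a perfect fourth) reaches F#3.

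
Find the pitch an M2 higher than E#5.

Counting two letter names up from E lands on F.
A major second spans 2 semitones, so from E#5 the target pitch is F##5.

F##5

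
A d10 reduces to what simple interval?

diminished third

Each octave removed subtracts seven from the number: 10 − 7 = 3.
That makes a diminished tenth a compound diminished third — an octave plus a diminished third.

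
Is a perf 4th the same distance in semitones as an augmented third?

Yes

A perfect fourth = 5 semitones = an augmented third; enharmonically equal.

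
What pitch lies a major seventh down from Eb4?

Fb3

Seven letter names down from E: F.
A major seventh spans 11 semitones, so from Eb4 the target pitch is Fb3.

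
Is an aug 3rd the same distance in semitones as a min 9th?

An augmented third spans 5 semitones; a minor ninth spans 13 semitones. They differ by 8.

No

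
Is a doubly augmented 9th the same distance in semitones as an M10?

Both span 16 semitones: a doubly augmented ninth and a major tenth are the same chromatic distance.

Yes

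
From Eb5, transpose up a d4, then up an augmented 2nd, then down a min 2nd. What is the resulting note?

A5

Up a diminished fourth from Eb5: Abb5 (4 semitones up).
Up an augmented second from Abb5: Bb5 (3 semitones up).
A minor second down from Bb5 is A5.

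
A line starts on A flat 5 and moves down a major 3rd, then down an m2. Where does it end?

E flat 5

Down a major third from Ab5: Fb5 (4 semitones down).
A minor second down from Fb5 is Eb5.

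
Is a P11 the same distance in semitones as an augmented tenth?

A perfect eleventh spans 17 semitones, and an augmented tenth also spans 17 semitones — they're enharmonic.

Yes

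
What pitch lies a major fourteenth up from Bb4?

The fourteenth's letter: B up seven letter names plus an octave → A.
A major fourteenth is 23 semitones; 23 semitones up from Bb4 gives A6.

A6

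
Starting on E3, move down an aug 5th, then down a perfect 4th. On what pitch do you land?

An augmented fifth down from E3 is Ab2.
A perfect fourth down from Ab2 is Eb2.

Eb2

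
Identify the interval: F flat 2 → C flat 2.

Descending from Fb2 to Cb2 is the same interval as ascending Cb2 to Fb2.
C to F spans four letter names (C-D-E-F): a fourth.
The perfect fourth spans 5 semitones, and Cb2 to Fb2 is exactly 5 semitones — so this is a perfect fourth.

perfect 4th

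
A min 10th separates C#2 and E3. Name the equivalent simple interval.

m3

Take out an octave (7 from the number): 10 − 7 = 3.
So a minor tenth is an octave plus a minor third. The quality is unchanged.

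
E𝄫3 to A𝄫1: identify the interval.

Descending from Ebb3 to Abb1 is the same interval as ascending Abb1 to Ebb3.
A to E spans five letter names (A-B-C-D-E), plus an octave — that makes it a twelfth of some quality.
Counting semitones, Abb1→Ebb3 is 19, which is the perfect twelfth.
(Equivalently, a compound perfect fifth: a perfect fifth plus an octave.)

perfect twelfth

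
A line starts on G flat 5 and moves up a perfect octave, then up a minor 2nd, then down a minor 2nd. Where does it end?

Up a perfect octave from Gb5: Gb6 (12 semitones up).
A minor second up from Gb6 is Abb6.
Down a minor second from Abb6: Gb6 (1 semitone down).

G flat 6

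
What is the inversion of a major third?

The rule of nine gives the new number: 9 − 3 = 6, so a third becomes a sixth.
And major becomes minor under inversion, so we get a minor sixth.

minor 6th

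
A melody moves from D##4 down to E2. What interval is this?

Descending from D##4 to E2 is the same interval as ascending E2 to D##4.
E to D spans seven letter names (E-F-G-A-B-C-D), plus an octave: a fourteenth.
A major fourteenth would be 23 semitones; E2 to D##4 is 24, one semitone wider, so the interval is augmented.
(Equivalently, a compound augmented seventh: an augmented seventh plus an octave.)

augmented 14th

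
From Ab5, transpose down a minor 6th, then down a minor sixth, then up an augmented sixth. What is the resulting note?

C##5

Down a minor sixth from Ab5: C5 (8 semitones down).
C5 down a minor sixth → E4 (8 semitones).
An augmented sixth up from E4 is C##5.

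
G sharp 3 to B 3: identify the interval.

G to B spans three letter names (G-A-B): a third.
G#3 to B3 is 3 semitones, a half step short of the major third (4), so this is minor.

minor third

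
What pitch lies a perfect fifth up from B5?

Five letter names up from B: F.
A perfect fifth spans 7 semitones, so from B5 the target pitch is F#6.

F#6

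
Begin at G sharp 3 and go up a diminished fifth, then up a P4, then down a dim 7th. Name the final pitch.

A sharp 3

Up a diminished fifth from G#3: D4 (6 semitones up).
D4 up a perfect fourth → G4 (5 semitones).
A diminished seventh down from G4 is A#3.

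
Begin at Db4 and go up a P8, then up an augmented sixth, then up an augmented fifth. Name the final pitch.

Db4 up a perfect octave → Db5 (12 semitones).
Db5 up an augmented sixth → B5 (10 semitones).
An augmented fifth up from B5 is F##6.

F##6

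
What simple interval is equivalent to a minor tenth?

Take out an octave (7 from the number): 10 − 7 = 3.
So a minor tenth is an octave plus a minor third. The quality is unchanged.

minor 3rd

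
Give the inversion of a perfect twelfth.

P4

First reduce the compound perfect twelfth to its simple form, a perfect fifth.
Interval numbers invert to sum to nine: 5 + 4 = 9, so a fifth inverts to a fourth.
And perfect stays perfect under inversion, so we get a perfect fourth.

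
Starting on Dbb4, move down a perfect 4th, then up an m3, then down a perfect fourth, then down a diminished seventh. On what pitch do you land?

Dbb4 down a perfect fourth → Abb3 (5 semitones).
Up a minor third from Abb3: Cbb4 (3 semitones up).
Down a perfect fourth from Cbb4: Gbb3 (5 semitones down).
Down a diminished seventh from Gbb3: Ab2 (9 semitones down).

Ab2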